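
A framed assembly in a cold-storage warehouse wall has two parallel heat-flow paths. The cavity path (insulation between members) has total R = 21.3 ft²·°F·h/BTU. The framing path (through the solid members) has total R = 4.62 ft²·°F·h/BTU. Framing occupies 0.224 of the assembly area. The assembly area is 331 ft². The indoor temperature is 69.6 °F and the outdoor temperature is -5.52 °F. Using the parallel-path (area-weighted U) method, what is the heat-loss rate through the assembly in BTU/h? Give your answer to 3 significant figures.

U_eff = 0.776/21.3 + 0.224/4.62 = 0.03643 + 0.04848 = 0.08492
R_eff = 1/U_eff = 11.78 ft²·°F·h/BTU
Q = 331 × (69.6 − (-5.52)) / 11.78 = 2111 BTU/h

2110 BTU/h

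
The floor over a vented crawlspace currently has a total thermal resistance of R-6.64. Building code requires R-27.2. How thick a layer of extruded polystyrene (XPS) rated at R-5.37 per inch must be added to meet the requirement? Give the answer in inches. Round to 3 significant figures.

3.83 in

ΔR = 27.2 − 6.64 = 20.56 ft²·°F·h/BTU
L = ΔR / (R/in) = 20.56/5.37 = 3.829 in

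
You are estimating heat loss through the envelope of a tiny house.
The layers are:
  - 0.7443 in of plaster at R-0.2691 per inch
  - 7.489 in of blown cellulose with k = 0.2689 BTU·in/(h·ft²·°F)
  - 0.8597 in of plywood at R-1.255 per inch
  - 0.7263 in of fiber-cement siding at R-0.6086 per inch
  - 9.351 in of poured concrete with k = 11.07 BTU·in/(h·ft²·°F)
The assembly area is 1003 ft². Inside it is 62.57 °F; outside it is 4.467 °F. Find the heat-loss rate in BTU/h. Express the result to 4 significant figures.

0.7443 × 0.2691 = 0.20029
7.489/0.2689 = 27.851
0.8597 × 1.255 = 1.0789
0.7263 × 0.6086 = 0.44203
9.351/11.07 = 0.84472
R_total = 0.20029 + 27.851 + 1.0789 + 0.44203 + 0.84472 = 30.416 ft²·°F·h/BTU
Q = A·ΔT/R = 1003 × (62.57 − 4.467) / 30.416 = 1916 BTU/h

1916 BTU/h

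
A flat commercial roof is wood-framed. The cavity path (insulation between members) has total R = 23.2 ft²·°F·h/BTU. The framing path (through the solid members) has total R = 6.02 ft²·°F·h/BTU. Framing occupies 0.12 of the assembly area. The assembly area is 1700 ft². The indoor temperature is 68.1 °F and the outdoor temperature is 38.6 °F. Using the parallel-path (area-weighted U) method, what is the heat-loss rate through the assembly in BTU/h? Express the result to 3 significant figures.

2900 BTU/h

U_eff = 0.88/23.2 + 0.12/6.02 = 0.03793 + 0.01993 = 0.05786
R_eff = 1/U_eff = 17.28 ft²·°F·h/BTU
Q = 1700 × (68.1 − 38.6) / 17.28 = 2902 BTU/h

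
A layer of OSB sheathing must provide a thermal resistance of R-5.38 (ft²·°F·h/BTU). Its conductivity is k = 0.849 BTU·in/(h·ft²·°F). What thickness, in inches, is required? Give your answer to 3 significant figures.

4.57 in

L = R × k = 5.38 × 0.849 = 4.568 in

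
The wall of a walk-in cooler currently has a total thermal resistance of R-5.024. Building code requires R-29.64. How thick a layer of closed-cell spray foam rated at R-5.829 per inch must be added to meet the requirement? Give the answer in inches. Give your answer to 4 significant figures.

4.223 in

ΔR = 29.64 − 5.024 = 24.616 ft²·°F·h/BTU
L = ΔR / (R/in) = 24.616/5.829 = 4.223 in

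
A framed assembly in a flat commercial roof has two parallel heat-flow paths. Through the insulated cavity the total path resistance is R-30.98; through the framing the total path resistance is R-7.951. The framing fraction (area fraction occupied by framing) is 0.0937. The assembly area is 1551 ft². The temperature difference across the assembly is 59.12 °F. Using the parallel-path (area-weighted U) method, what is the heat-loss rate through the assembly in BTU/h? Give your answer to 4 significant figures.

3763 BTU/h

U_eff = 0.9063/30.98 + 0.0937/7.951 = 0.029254 + 0.011785 = 0.041039
R_eff = 1/U_eff = 24.367 ft²·°F·h/BTU
Q = 1551 × 59.12 / 24.367 = 3763.1 BTU/h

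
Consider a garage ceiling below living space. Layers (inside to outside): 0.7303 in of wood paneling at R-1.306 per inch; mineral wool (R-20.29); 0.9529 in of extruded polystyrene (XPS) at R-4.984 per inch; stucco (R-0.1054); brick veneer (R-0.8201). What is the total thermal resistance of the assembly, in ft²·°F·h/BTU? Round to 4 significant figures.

26.92 ft²·°F·h/BTU

0.7303 × 1.306 = 0.95377
0.9529 × 4.984 = 4.7493
R_total = 0.95377 + 20.29 + 4.7493 + 0.1054 + 0.8201 = 26.919 ft²·°F·h/BTU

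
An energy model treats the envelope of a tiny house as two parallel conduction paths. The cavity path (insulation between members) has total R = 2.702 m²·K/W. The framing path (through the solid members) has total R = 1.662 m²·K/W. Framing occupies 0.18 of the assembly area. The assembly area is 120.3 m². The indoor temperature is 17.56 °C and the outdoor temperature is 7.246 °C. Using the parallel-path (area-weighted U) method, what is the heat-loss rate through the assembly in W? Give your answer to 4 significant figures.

U_eff = 0.82/2.702 + 0.18/1.662 = 0.30348 + 0.1083 = 0.41178
R_eff = 1/U_eff = 2.4285 m²·K/W
Q = 120.3 × (17.56 − 7.246) / 2.4285 = 510.93 W

510.9 W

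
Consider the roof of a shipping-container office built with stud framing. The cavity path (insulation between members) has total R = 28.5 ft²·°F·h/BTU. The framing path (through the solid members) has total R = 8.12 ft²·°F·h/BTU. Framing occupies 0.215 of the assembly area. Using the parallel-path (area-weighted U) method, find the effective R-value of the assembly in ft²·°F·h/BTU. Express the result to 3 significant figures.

U_eff = 0.785/28.5 + 0.215/8.12 = 0.02754 + 0.02648 = 0.05402
R_eff = 1/U_eff = 18.51 ft²·°F·h/BTU

18.5 ft²·°F·h/BTU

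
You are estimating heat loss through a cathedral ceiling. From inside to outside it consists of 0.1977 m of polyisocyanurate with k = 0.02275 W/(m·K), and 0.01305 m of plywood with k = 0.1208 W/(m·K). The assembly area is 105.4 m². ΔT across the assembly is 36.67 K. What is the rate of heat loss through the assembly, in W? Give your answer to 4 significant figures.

0.1977/0.02275 = 8.6901
0.01305/0.1208 = 0.10803
R_total = 8.6901 + 0.10803 = 8.7981 m²·K/W
Q = A·ΔT/R = 105.4 × 36.67 / 8.7981 = 439.3 W

439.3 W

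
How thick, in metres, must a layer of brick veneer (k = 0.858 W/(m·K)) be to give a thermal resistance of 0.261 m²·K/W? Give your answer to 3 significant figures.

L = R·k = 0.261 × 0.858 = 0.2239 m

0.224 m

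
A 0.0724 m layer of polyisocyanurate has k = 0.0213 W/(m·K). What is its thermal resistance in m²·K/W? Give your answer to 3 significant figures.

R = L/k = 0.0724/0.0213 = 3.399 m²·K/W

3.40 m²·K/W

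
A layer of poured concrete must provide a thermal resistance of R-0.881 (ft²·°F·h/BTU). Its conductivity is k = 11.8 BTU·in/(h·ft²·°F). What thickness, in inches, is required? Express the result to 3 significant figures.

L = R × k = 0.881 × 11.8 = 10.4 in

10.4 in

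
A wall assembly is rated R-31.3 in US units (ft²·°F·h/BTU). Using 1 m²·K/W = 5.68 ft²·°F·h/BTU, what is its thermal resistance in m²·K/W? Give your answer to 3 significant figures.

5.51 m²·K/W

R_SI = 31.3/5.68 = 5.511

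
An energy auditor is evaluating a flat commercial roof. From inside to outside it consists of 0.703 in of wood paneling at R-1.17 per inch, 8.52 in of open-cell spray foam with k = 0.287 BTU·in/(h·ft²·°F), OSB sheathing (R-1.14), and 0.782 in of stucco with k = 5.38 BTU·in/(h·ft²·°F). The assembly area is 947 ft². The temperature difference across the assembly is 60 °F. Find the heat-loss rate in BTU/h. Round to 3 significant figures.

1790 BTU/h

0.703 × 1.17 = 0.8225
8.52/0.287 = 29.69
0.782/5.38 = 0.1454
R_total = 0.8225 + 29.69 + 1.14 + 0.1454 = 31.79 ft²·°F·h/BTU
Q = A·ΔT/R = 947 × 60 / 31.79 = 1787 BTU/h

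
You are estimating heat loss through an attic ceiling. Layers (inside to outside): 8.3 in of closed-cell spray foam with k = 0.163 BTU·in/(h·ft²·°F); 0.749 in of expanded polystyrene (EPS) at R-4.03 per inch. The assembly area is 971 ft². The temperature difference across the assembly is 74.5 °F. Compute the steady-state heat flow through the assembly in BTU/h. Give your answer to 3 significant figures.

1340 BTU/h

8.3/0.163 = 50.92
0.749 × 4.03 = 3.018
R_total = 50.92 + 3.018 = 53.94 ft²·°F·h/BTU
Q = A·ΔT/R = 971 × 74.5 / 53.94 = 1341 BTU/h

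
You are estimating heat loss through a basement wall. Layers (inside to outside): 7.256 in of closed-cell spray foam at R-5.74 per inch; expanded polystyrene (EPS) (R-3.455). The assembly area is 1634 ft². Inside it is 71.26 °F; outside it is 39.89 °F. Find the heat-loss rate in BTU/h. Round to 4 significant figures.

1136 BTU/h

7.256 × 5.74 = 41.649
R_total = 41.649 + 3.455 = 45.104 ft²·°F·h/BTU
Q = A·ΔT/R = 1634 × (71.26 − 39.89) / 45.104 = 1136.4 BTU/h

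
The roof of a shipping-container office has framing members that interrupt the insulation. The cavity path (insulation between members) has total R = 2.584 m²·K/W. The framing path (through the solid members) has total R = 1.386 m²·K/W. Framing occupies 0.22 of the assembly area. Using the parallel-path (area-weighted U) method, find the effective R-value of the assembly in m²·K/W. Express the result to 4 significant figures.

2.171 m²·K/W

U_eff = 0.78/2.584 + 0.22/1.386 = 0.30186 + 0.15873 = 0.46059
R_eff = 1/U_eff = 2.1711 m²·K/W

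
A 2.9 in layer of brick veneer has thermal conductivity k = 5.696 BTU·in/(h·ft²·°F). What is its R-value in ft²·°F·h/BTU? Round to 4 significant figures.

0.5091 ft²·°F·h/BTU

R = L/k = 2.9/5.696 = 0.50913 ft²·°F·h/BTU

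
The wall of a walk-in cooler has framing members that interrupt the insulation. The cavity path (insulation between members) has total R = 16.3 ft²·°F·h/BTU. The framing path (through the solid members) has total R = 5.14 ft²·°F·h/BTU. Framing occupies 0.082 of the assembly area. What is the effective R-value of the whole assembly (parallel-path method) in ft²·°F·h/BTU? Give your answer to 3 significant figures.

U_eff = 0.918/16.3 + 0.082/5.14 = 0.05632 + 0.01595 = 0.07227
R_eff = 1/U_eff = 13.84 ft²·°F·h/BTU

13.8 ft²·°F·h/BTU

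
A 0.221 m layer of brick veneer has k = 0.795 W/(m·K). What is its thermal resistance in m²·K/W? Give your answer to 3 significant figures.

R = L/k = 0.221/0.795 = 0.278 m²·K/W

0.278 m²·K/W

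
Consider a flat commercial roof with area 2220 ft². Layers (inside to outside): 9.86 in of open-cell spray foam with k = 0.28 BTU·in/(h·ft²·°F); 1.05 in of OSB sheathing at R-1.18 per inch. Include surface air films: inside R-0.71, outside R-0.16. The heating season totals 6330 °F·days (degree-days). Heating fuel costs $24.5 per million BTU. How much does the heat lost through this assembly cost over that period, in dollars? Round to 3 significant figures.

221 dollars

9.86/0.28 = 35.21
1.05 × 1.18 = 1.239
R_total = 0.71 + 35.21 + 1.239 + 0.16 = 37.32 ft²·°F·h/BTU
E = A × HDD × 24 / R = 2220 × 6330 × 24 / 37.32 = 9036000 BTU
Cost = 9036000/10⁶ × 24.5 = $221.4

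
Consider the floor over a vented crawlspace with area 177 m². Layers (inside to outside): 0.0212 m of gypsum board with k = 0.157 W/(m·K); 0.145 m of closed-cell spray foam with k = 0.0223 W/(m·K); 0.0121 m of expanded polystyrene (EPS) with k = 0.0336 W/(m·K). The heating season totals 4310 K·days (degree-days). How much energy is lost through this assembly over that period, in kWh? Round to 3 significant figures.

2620 kWh

0.0212/0.157 = 0.135
0.145/0.0223 = 6.502
0.0121/0.0336 = 0.3601
R_total = 0.135 + 6.502 + 0.3601 = 6.997 m²·K/W
E = A × HDD × 24 / R / 1000 = 177 × 4310 × 24 / 6.997 / 1000 = 2617 kWh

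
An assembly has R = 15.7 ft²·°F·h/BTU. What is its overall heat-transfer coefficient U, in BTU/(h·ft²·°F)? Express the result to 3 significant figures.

U = 1/R = 1/15.7 = 0.06369

0.0637 BTU/(h·ft²·°F)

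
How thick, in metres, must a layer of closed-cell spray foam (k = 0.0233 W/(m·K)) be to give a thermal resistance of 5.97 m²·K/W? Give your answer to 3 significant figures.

L = R·k = 5.97 × 0.0233 = 0.1391 m

0.139 m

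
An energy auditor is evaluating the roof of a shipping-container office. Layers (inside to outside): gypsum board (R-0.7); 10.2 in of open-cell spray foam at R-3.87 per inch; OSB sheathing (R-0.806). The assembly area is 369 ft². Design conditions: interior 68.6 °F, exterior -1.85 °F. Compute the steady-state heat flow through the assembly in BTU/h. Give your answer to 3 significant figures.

10.2 × 3.87 = 39.47
R_total = 0.7 + 39.47 + 0.806 = 40.98 ft²·°F·h/BTU
Q = A·ΔT/R = 369 × (68.6 − (-1.85)) / 40.98 = 634.4 BTU/h

634 BTU/h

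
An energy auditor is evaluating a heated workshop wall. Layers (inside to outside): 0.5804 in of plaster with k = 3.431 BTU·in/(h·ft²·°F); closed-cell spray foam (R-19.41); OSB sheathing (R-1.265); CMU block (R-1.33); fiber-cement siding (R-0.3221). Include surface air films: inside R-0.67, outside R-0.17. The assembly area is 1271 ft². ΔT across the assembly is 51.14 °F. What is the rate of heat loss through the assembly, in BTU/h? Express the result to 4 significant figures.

2785 BTU/h

0.5804/3.431 = 0.16916
R_total = 0.67 + 0.16916 + 19.41 + 1.265 + 1.33 + 0.3221 + 0.17 = 23.336 ft²·°F·h/BTU
Q = A·ΔT/R = 1271 × 51.14 / 23.336 = 2785.3 BTU/h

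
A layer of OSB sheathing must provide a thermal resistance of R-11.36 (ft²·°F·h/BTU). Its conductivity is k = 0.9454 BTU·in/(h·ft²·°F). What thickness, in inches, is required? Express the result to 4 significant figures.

10.74 in

L = R × k = 11.36 × 0.9454 = 10.74 in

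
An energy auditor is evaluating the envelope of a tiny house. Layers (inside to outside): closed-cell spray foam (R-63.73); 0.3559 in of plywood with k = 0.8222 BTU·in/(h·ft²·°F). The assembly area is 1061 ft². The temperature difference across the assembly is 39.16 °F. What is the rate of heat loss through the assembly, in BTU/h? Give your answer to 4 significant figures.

647.6 BTU/h

0.3559/0.8222 = 0.43286
R_total = 63.73 + 0.43286 = 64.163 ft²·°F·h/BTU
Q = A·ΔT/R = 1061 × 39.16 / 64.163 = 647.55 BTU/h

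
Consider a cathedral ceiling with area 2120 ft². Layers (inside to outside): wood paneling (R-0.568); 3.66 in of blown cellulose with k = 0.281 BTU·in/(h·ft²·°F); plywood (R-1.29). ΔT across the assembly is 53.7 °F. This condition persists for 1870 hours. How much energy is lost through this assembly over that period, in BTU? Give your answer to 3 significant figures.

3.66/0.281 = 13.02
R_total = 0.568 + 13.02 + 1.29 = 14.88 ft²·°F·h/BTU
Q = 2120 × 53.7 / 14.88 = 7649 BTU/h
E = 7649 × 1870 = 14300000 BTU

14300000 BTU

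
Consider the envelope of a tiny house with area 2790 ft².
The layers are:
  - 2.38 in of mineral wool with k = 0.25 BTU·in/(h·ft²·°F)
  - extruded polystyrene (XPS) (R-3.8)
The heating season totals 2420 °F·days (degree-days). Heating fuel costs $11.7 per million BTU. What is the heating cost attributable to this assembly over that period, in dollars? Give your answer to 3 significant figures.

142 dollars

2.38/0.25 = 9.52
R_total = 9.52 + 3.8 = 13.32 ft²·°F·h/BTU
E = A × HDD × 24 / R = 2790 × 2420 × 24 / 13.32 = 12170000 BTU
Cost = 12170000/10⁶ × 11.7 = $142.3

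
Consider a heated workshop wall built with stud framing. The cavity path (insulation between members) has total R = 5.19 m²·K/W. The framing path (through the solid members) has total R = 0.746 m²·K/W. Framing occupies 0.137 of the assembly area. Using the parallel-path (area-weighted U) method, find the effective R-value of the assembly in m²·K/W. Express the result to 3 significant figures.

2.86 m²·K/W

U_eff = 0.863/5.19 + 0.137/0.746 = 0.1663 + 0.1836 = 0.3499
R_eff = 1/U_eff = 2.858 m²·K/W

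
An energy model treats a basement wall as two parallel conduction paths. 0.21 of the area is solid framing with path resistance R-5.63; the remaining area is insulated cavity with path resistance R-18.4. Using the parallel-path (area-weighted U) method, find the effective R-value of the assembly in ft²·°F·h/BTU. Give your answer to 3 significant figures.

12.5 ft²·°F·h/BTU

U_eff = 0.79/18.4 + 0.21/5.63 = 0.04293 + 0.0373 = 0.08023
R_eff = 1/U_eff = 12.46 ft²·°F·h/BTU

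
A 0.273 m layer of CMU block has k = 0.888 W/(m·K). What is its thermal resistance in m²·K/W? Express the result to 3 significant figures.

R = L/k = 0.273/0.888 = 0.3074 m²·K/W

0.307 m²·K/W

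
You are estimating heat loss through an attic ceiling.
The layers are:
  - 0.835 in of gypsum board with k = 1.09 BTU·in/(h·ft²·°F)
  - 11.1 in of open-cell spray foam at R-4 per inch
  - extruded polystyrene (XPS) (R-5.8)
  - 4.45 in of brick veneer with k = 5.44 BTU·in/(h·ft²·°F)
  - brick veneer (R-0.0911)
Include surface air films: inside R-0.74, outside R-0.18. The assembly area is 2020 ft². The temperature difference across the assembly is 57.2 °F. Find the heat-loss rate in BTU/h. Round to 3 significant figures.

2190 BTU/h

0.835/1.09 = 0.7661
11.1 × 4 = 44.4
4.45/5.44 = 0.818
R_total = 0.74 + 0.7661 + 44.4 + 5.8 + 0.818 + 0.0911 + 0.18 = 52.8 ft²·°F·h/BTU
Q = A·ΔT/R = 2020 × 57.2 / 52.8 = 2189 BTU/h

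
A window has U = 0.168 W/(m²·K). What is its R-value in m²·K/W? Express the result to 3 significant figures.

5.95 m²·K/W

R = 1/U = 1/0.168 = 5.952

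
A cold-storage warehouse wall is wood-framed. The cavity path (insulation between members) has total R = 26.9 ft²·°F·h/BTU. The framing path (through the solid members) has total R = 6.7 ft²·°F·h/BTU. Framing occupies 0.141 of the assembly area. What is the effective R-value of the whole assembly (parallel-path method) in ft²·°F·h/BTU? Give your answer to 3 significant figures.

18.9 ft²·°F·h/BTU

U_eff = 0.859/26.9 + 0.141/6.7 = 0.03193 + 0.02104 = 0.05298
R_eff = 1/U_eff = 18.88 ft²·°F·h/BTU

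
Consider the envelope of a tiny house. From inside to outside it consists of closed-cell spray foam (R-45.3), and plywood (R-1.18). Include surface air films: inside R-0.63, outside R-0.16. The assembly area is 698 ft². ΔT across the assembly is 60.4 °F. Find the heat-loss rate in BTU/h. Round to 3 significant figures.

892 BTU/h

R_total = 0.63 + 45.3 + 1.18 + 0.16 = 47.27 ft²·°F·h/BTU
Q = A·ΔT/R = 698 × 60.4 / 47.27 = 891.9 BTU/h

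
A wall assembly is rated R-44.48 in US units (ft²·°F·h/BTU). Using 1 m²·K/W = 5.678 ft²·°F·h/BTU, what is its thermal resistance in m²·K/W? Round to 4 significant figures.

7.834 m²·K/W

R_SI = 44.48/5.678 = 7.8337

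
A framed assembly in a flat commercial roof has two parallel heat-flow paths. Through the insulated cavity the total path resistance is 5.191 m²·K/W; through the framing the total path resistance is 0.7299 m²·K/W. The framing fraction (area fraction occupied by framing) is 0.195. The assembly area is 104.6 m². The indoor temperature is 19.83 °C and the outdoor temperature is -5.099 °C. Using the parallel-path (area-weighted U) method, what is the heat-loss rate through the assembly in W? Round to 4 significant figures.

1101 W

U_eff = 0.805/5.191 + 0.195/0.7299 = 0.15508 + 0.26716 = 0.42224
R_eff = 1/U_eff = 2.3683 m²·K/W
Q = 104.6 × (19.83 − (-5.099)) / 2.3683 = 1101 W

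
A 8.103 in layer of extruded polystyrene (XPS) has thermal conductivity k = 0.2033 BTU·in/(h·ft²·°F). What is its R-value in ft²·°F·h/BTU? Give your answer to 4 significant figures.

R = L/k = 8.103/0.2033 = 39.857 ft²·°F·h/BTU

39.86 ft²·°F·h/BTU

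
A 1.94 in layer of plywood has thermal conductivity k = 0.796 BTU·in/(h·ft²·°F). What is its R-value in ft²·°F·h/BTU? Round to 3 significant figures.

R = L/k = 1.94/0.796 = 2.437 ft²·°F·h/BTU

2.44 ft²·°F·h/BTU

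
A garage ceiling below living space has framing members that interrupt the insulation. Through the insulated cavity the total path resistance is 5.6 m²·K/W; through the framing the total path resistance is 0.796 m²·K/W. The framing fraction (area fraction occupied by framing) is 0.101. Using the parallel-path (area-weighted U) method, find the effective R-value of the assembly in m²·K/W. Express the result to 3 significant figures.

U_eff = 0.899/5.6 + 0.101/0.796 = 0.1605 + 0.1269 = 0.2874
R_eff = 1/U_eff = 3.479 m²·K/W

3.48 m²·K/W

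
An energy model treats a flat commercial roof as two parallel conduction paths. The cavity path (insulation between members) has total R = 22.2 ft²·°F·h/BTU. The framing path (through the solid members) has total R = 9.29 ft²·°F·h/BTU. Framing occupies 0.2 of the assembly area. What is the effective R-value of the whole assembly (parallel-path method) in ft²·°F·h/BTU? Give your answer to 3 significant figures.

17.4 ft²·°F·h/BTU

U_eff = 0.8/22.2 + 0.2/9.29 = 0.03604 + 0.02153 = 0.05756
R_eff = 1/U_eff = 17.37 ft²·°F·h/BTU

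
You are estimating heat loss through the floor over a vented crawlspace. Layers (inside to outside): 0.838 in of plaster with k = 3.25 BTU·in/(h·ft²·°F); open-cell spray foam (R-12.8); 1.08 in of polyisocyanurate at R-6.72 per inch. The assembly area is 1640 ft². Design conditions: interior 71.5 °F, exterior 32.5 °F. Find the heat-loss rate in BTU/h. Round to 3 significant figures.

3150 BTU/h

0.838/3.25 = 0.2578
1.08 × 6.72 = 7.258
R_total = 0.2578 + 12.8 + 7.258 = 20.32 ft²·°F·h/BTU
Q = A·ΔT/R = 1640 × (71.5 − 32.5) / 20.32 = 3148 BTU/h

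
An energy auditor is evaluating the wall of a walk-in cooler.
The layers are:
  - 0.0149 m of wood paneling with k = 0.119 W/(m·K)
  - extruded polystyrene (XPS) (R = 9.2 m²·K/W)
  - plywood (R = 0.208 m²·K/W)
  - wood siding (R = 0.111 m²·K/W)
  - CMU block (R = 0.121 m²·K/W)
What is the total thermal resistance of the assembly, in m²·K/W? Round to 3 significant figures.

9.77 m²·K/W

0.0149/0.119 = 0.1252
R_total = 0.1252 + 9.2 + 0.208 + 0.111 + 0.121 = 9.765 m²·K/W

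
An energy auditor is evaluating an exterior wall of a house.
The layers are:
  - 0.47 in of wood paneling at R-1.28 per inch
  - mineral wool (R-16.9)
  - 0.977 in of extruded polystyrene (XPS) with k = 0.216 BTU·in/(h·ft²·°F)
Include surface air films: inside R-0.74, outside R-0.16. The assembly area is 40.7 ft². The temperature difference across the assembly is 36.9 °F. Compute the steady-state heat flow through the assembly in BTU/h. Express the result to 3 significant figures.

0.47 × 1.28 = 0.6016
0.977/0.216 = 4.523
R_total = 0.74 + 0.6016 + 16.9 + 4.523 + 0.16 = 22.92 ft²·°F·h/BTU
Q = A·ΔT/R = 40.7 × 36.9 / 22.92 = 65.51 BTU/h

65.5 BTU/h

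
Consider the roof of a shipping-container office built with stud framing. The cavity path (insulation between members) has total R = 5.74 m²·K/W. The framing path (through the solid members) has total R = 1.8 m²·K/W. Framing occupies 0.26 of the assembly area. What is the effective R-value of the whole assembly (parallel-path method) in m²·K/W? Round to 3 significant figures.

3.66 m²·K/W

U_eff = 0.74/5.74 + 0.26/1.8 = 0.1289 + 0.1444 = 0.2734
R_eff = 1/U_eff = 3.658 m²·K/W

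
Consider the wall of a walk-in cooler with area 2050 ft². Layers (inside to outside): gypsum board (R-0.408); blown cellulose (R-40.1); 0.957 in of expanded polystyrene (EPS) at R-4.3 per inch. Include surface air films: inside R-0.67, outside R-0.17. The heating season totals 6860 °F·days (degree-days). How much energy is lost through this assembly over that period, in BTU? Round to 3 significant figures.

7420000 BTU

0.957 × 4.3 = 4.115
R_total = 0.67 + 0.408 + 40.1 + 4.115 + 0.17 = 45.46 ft²·°F·h/BTU
E = A × HDD × 24 / R = 2050 × 6860 × 24 / 45.46 = 7424000 BTU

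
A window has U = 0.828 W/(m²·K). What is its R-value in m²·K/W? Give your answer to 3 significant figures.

R = 1/U = 1/0.828 = 1.208

1.21 m²·K/W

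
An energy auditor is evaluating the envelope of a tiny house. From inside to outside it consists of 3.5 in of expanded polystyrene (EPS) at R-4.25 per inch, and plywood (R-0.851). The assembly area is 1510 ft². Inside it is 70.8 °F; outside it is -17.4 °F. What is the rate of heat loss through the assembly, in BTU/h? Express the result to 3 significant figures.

3.5 × 4.25 = 14.88
R_total = 14.88 + 0.851 = 15.73 ft²·°F·h/BTU
Q = A·ΔT/R = 1510 × (70.8 − (-17.4)) / 15.73 = 8469 BTU/h

8470 BTU/h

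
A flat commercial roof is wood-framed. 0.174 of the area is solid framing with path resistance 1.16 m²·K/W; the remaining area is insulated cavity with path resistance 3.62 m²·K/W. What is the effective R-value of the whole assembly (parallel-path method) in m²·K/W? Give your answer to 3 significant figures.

U_eff = 0.826/3.62 + 0.174/1.16 = 0.2282 + 0.15 = 0.3782
R_eff = 1/U_eff = 2.644 m²·K/W

2.64 m²·K/W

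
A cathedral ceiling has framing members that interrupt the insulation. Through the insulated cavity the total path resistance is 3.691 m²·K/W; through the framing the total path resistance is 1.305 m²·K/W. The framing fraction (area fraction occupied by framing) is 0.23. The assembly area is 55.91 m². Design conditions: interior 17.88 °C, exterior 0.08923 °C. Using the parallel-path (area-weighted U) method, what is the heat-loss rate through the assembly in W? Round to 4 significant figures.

U_eff = 0.77/3.691 + 0.23/1.305 = 0.20862 + 0.17625 = 0.38486
R_eff = 1/U_eff = 2.5983 m²·K/W
Q = 55.91 × (17.88 − 0.08923) / 2.5983 = 382.81 W

382.8 W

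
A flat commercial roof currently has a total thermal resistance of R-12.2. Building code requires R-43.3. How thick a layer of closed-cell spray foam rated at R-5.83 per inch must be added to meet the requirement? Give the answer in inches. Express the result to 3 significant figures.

ΔR = 43.3 − 12.2 = 31.1 ft²·°F·h/BTU
L = ΔR / (R/in) = 31.1/5.83 = 5.334 in

5.33 in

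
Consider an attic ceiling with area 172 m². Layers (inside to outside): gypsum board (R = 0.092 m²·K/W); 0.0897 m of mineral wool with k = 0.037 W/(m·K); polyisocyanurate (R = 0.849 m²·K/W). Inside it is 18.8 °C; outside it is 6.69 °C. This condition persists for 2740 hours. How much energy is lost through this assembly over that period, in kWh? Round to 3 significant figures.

0.0897/0.037 = 2.424
R_total = 0.092 + 2.424 + 0.849 = 3.365 m²·K/W
Q = 172 × (18.8 − 6.69) / 3.365 = 618.9 W
E = 618.9 W × 2740 h / 1000 = 1696 kWh

1700 kWh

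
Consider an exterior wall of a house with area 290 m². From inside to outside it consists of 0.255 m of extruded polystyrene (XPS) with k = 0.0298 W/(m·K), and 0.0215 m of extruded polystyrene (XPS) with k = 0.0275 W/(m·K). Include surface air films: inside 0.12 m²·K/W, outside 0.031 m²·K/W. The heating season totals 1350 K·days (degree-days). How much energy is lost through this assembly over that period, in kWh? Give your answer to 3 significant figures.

990 kWh

0.255/0.0298 = 8.557
0.0215/0.0275 = 0.7818
R_total = 0.12 + 8.557 + 0.7818 + 0.031 = 9.49 m²·K/W
E = A × HDD × 24 / R / 1000 = 290 × 1350 × 24 / 9.49 / 1000 = 990.1 kWh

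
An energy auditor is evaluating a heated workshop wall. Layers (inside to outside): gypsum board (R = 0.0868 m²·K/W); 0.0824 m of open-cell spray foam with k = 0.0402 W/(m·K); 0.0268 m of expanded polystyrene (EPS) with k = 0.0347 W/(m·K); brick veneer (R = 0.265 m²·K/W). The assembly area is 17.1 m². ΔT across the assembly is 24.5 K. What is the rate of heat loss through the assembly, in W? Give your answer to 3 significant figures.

132 W

0.0824/0.0402 = 2.05
0.0268/0.0347 = 0.7723
R_total = 0.0868 + 2.05 + 0.7723 + 0.265 = 3.174 m²·K/W
Q = A·ΔT/R = 17.1 × 24.5 / 3.174 = 132 W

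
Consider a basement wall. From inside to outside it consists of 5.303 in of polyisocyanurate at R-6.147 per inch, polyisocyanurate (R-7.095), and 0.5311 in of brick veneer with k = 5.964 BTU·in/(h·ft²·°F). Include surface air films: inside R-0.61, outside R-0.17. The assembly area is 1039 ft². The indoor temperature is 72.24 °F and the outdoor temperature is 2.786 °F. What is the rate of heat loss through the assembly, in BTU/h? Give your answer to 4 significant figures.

5.303 × 6.147 = 32.598
0.5311/5.964 = 0.089051
R_total = 0.61 + 32.598 + 7.095 + 0.089051 + 0.17 = 40.562 ft²·°F·h/BTU
Q = A·ΔT/R = 1039 × (72.24 − 2.786) / 40.562 = 1779.1 BTU/h

1779 BTU/h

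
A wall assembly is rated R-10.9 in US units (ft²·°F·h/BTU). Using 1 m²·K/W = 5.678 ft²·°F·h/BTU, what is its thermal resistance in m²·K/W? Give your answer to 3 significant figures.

R_SI = 10.9/5.678 = 1.92

1.92 m²·K/W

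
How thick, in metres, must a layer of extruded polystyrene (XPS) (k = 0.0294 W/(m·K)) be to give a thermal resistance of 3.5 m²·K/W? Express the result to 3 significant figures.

L = R·k = 3.5 × 0.0294 = 0.1029 m

0.103 m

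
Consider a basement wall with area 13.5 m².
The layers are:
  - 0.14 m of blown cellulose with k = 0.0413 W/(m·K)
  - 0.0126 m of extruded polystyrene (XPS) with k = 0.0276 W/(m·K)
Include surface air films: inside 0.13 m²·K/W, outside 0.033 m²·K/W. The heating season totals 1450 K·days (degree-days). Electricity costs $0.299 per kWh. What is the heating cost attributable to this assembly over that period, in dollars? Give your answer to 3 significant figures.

35.0 dollars

0.14/0.0413 = 3.39
0.0126/0.0276 = 0.4565
R_total = 0.13 + 3.39 + 0.4565 + 0.033 = 4.009 m²·K/W
E = A × HDD × 24 / R / 1000 = 13.5 × 1450 × 24 / 4.009 / 1000 = 117.2 kWh
Cost = 117.2 × 0.299 = $35.04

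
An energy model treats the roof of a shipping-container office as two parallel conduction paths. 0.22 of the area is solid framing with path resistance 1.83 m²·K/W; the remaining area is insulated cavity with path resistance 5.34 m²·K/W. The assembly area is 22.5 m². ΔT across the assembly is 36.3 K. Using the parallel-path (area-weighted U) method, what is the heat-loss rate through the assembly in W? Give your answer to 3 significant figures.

U_eff = 0.78/5.34 + 0.22/1.83 = 0.1461 + 0.1202 = 0.2663
R_eff = 1/U_eff = 3.755 m²·K/W
Q = 22.5 × 36.3 / 3.755 = 217.5 W

217 W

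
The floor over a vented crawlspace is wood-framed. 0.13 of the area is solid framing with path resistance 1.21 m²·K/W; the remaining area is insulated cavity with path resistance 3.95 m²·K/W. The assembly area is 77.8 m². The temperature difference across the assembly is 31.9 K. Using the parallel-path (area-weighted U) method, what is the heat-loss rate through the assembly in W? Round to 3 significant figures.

813 W

U_eff = 0.87/3.95 + 0.13/1.21 = 0.2203 + 0.1074 = 0.3277
R_eff = 1/U_eff = 3.052 m²·K/W
Q = 77.8 × 31.9 / 3.052 = 813.3 W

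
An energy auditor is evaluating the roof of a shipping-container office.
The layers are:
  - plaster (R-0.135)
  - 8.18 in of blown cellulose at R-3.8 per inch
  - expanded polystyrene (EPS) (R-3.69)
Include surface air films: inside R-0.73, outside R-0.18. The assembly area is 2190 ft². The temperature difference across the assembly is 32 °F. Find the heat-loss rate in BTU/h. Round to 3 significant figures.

8.18 × 3.8 = 31.08
R_total = 0.73 + 0.135 + 31.08 + 3.69 + 0.18 = 35.82 ft²·°F·h/BTU
Q = A·ΔT/R = 2190 × 32 / 35.82 = 1957 BTU/h

1960 BTU/h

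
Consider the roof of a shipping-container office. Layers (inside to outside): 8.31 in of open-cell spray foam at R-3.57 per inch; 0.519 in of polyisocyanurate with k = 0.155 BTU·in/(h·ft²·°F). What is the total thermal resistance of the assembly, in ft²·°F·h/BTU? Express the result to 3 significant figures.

33.0 ft²·°F·h/BTU

8.31 × 3.57 = 29.67
0.519/0.155 = 3.348
R_total = 29.67 + 3.348 = 33.02 ft²·°F·h/BTU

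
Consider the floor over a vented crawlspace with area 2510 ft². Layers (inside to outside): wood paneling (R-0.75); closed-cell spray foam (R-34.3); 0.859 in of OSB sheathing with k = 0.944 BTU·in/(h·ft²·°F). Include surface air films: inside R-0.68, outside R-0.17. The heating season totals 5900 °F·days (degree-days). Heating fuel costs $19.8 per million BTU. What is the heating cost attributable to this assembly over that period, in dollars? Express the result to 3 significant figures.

191 dollars

0.859/0.944 = 0.91
R_total = 0.68 + 0.75 + 34.3 + 0.91 + 0.17 = 36.81 ft²·°F·h/BTU
E = A × HDD × 24 / R = 2510 × 5900 × 24 / 36.81 = 9655000 BTU
Cost = 9655000/10⁶ × 19.8 = $191.2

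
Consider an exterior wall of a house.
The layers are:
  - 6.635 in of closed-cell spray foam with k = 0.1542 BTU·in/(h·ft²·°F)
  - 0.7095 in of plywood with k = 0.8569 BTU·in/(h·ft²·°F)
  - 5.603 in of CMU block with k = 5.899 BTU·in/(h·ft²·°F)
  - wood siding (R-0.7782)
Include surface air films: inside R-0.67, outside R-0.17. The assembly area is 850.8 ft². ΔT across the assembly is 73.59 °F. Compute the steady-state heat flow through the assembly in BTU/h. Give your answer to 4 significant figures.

1349 BTU/h

6.635/0.1542 = 43.029
0.7095/0.8569 = 0.82798
5.603/5.899 = 0.94982
R_total = 0.67 + 43.029 + 0.82798 + 0.94982 + 0.7782 + 0.17 = 46.425 ft²·°F·h/BTU
Q = A·ΔT/R = 850.8 × 73.59 / 46.425 = 1348.6 BTU/h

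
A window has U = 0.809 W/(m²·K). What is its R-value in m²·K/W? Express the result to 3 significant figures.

R = 1/U = 1/0.809 = 1.236

1.24 m²·K/W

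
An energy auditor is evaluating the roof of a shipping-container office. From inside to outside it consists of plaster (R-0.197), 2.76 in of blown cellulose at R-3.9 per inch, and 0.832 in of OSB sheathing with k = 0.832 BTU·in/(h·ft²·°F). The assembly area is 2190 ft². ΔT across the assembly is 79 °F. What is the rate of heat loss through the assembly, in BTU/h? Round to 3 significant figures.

14500 BTU/h

2.76 × 3.9 = 10.76
0.832/0.832 = 1
R_total = 0.197 + 10.76 + 1 = 11.96 ft²·°F·h/BTU
Q = A·ΔT/R = 2190 × 79 / 11.96 = 14460 BTU/h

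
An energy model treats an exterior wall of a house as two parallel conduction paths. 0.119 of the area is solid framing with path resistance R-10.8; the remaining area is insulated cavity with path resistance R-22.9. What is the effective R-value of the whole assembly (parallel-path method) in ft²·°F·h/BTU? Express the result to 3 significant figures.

U_eff = 0.881/22.9 + 0.119/10.8 = 0.03847 + 0.01102 = 0.04949
R_eff = 1/U_eff = 20.21 ft²·°F·h/BTU

20.2 ft²·°F·h/BTU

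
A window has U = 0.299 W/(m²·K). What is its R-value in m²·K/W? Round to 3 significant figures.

3.34 m²·K/W

R = 1/U = 1/0.299 = 3.344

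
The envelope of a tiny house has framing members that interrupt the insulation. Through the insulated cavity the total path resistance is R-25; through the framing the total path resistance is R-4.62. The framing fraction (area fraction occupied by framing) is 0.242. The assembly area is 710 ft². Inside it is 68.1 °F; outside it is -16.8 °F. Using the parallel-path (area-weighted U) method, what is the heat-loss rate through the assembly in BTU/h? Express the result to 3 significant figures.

4990 BTU/h

U_eff = 0.758/25 + 0.242/4.62 = 0.03032 + 0.05238 = 0.0827
R_eff = 1/U_eff = 12.09 ft²·°F·h/BTU
Q = 710 × (68.1 − (-16.8)) / 12.09 = 4985 BTU/h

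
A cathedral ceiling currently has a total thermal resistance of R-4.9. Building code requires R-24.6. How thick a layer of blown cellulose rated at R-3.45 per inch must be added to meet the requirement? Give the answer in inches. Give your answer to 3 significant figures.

ΔR = 24.6 − 4.9 = 19.7 ft²·°F·h/BTU
L = ΔR / (R/in) = 19.7/3.45 = 5.71 in

5.71 in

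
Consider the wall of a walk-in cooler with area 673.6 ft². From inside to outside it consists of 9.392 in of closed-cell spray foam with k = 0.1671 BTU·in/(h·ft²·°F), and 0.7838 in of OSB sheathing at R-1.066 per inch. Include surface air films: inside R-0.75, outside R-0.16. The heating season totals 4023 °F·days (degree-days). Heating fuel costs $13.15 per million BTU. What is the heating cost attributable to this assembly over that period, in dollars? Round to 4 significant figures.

9.392/0.1671 = 56.206
0.7838 × 1.066 = 0.83553
R_total = 0.75 + 56.206 + 0.83553 + 0.16 = 57.951 ft²·°F·h/BTU
E = A × HDD × 24 / R = 673.6 × 4023 × 24 / 57.951 = 1122300 BTU
Cost = 1122300/10⁶ × 13.15 = $14.758

14.76 dollars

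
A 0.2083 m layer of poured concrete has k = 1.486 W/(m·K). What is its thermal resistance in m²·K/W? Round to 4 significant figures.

0.1402 m²·K/W

R = L/k = 0.2083/1.486 = 0.14017 m²·K/W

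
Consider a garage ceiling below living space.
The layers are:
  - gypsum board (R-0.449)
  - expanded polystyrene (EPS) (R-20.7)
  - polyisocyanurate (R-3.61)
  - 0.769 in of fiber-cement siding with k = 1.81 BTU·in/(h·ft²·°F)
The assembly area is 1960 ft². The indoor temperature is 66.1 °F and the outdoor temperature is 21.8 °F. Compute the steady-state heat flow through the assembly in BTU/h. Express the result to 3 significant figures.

0.769/1.81 = 0.4249
R_total = 0.449 + 20.7 + 3.61 + 0.4249 = 25.18 ft²·°F·h/BTU
Q = A·ΔT/R = 1960 × (66.1 − 21.8) / 25.18 = 3448 BTU/h

3450 BTU/h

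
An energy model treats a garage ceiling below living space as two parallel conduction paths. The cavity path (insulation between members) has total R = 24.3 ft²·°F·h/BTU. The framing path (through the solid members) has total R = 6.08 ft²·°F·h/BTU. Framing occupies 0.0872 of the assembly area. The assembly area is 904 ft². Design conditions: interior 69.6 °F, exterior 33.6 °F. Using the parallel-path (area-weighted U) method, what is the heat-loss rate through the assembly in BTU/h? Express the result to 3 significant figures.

1690 BTU/h

U_eff = 0.9128/24.3 + 0.0872/6.08 = 0.03756 + 0.01434 = 0.05191
R_eff = 1/U_eff = 19.27 ft²·°F·h/BTU
Q = 904 × (69.6 − 33.6) / 19.27 = 1689 BTU/h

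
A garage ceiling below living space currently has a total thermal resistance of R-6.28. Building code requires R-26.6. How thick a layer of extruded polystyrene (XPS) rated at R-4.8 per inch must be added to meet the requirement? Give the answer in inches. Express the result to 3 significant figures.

4.23 in

ΔR = 26.6 − 6.28 = 20.32 ft²·°F·h/BTU
L = ΔR / (R/in) = 20.32/4.8 = 4.233 in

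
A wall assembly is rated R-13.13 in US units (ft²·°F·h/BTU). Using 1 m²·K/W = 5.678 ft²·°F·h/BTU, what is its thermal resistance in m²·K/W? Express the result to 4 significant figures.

R_SI = 13.13/5.678 = 2.3124

2.312 m²·K/W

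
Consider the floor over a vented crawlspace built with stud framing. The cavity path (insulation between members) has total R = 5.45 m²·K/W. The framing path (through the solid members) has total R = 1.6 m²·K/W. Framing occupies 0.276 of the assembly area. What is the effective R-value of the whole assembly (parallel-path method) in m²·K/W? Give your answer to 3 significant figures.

U_eff = 0.724/5.45 + 0.276/1.6 = 0.1328 + 0.1725 = 0.3053
R_eff = 1/U_eff = 3.275 m²·K/W

3.27 m²·K/W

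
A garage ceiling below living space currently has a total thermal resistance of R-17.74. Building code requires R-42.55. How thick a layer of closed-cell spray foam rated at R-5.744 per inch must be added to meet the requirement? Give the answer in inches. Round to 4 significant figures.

4.319 in

ΔR = 42.55 − 17.74 = 24.81 ft²·°F·h/BTU
L = ΔR / (R/in) = 24.81/5.744 = 4.3193 in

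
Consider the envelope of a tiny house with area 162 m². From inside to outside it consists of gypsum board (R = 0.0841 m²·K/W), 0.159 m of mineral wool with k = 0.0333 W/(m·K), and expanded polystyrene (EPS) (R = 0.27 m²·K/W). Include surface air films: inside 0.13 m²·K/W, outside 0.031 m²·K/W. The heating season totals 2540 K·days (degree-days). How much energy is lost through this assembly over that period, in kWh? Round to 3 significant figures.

1870 kWh

0.159/0.0333 = 4.775
R_total = 0.13 + 0.0841 + 4.775 + 0.27 + 0.031 = 5.29 m²·K/W
E = A × HDD × 24 / R / 1000 = 162 × 2540 × 24 / 5.29 / 1000 = 1867 kWh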